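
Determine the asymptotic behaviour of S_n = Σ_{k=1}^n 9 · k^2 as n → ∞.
S_n ~ 3 · n^3

By integral comparison (Euler-Maclaurin), Σ_{k=1}^n 9 · k^2 = 9 · ∫_0^n x^2 dx + O(n^2) = 9 · n^3/3 = 3 · n^3 + O(n^2). (Equivalently, Faulhaber's formula gives the same leading term.)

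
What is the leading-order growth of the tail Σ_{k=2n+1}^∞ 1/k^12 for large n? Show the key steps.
Σ_{k>2n} 1/k^12 ~ 1/(11 · (2n)^11)

Compare to the integral: ∫_{2n}^∞ x^(−12) dx = [−x^(−11)/11]_{2n}^∞ = 1/((12−1)·(2n)^11). Euler-Maclaurin then gives
  Σ_{k>2n} 1/k^12 = ∫_{2n}^∞ dx/x^12 − 1/(2·(2n)^12) + O(1/(2n)^13).
(Equivalently this is ζ(12) − Σ_{k≤2n} 1/k^12.)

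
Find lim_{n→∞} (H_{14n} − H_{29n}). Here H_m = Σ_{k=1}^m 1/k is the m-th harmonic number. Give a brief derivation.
lim = ln(14/29)

Euler-Maclaurin gives H_m = ln m + γ + 1/(2m) + O(1/m^2). The γ and O(1/m) terms cancel in the difference:
  H_{14n} − H_{29n} = ln(14n) − ln(29n) + O(1/n) = ln(14/29) + O(1/n).
Hence the limit is ln(14/29).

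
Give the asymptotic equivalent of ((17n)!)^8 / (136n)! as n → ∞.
((17n)!)^8/(136n)! ~ ((2π·17n)^(7/2) / sqrt(8)) · 8^(−8·17n)  →  0

Write N = 17n. Stirling: N! ~ sqrt(2π N)(N/e)^N and (8N)! ~ sqrt(2π·8N)·(8N/e)^(8N).
  (N!)^8/(8N)! ~ (2π N)^(8/2) (N/e)^(8N) / [sqrt(2π·8N) (8N/e)^(8N)]
     = (2π N)^(8/2) / sqrt(2π·8N) · (N/(8N))^(8N)
     = (2π N)^((8−1)/2) / sqrt(8) · 8^(−8N).
Since 8^8 > 1, the factor 8^(−8N) decays exponentially, so the ratio → 0. Substituting N = 17n gives the stated form.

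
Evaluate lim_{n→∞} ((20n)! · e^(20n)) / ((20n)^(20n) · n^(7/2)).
lim = 0

Stirling: (20n)! ~ sqrt(2π·20n) · (20n/e)^(20n). Hence
  (20n)! · e^(20n) / (20n)^(20n) ~ sqrt(2π·20n).
Dividing by n^(7/2): sqrt(2π·20n) / n^(7/2) = sqrt(2π·20) · n^((1−7)/2), so the expression behaves like sqrt(2π·20) · n^((1−7)/2) → 0.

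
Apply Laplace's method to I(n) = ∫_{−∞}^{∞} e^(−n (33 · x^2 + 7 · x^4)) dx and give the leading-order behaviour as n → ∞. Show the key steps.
I(n) ~ sqrt(π/(33n))

φ(x) = 33 · x^2 + 7 · x^4 has its unique global minimum at x* = 0 (since φ'(x) = 66x + 28x^3 = 0 only at x = 0 for real x with both coefficients positive, and φ → ∞ as |x| → ∞). At x* = 0, φ(0) = 0 and φ''(0) = 66. Laplace's method then gives
  I(n) ~ sqrt(2π / (n · φ''(0))) · e^(−n φ(0)) = sqrt(2π / (66n)) = sqrt(π/(33n)).
The 7 · x^4 term contributes only at subleading order (an O(1/n) relative correction).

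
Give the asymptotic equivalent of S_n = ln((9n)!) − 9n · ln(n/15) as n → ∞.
S_n ~ 9n · (ln 135 − 1) + O(ln n)

Stirling: ln((9n)!) = 9n ln(9n) − 9n + O(ln n).
  S_n = 9n ln(9n) − 9n − 9n ln(n/15) + O(ln n)
      = 9n ln(9n) − 9n ln n + 9n ln 15 − 9n + O(ln n)
      = 9n ln 9 + 9n ln 15 − 9n + O(ln n)
      = 9n (ln 135 − 1) + O(ln n).
Numerically ln(135) − 1 ≈ 3.9053.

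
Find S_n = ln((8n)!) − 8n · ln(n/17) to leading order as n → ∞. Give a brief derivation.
S_n ~ 8n · (ln 136 − 1) + O(ln n)

Stirling: ln((8n)!) = 8n ln(8n) − 8n + O(ln n).
  S_n = 8n ln(8n) − 8n − 8n ln(n/17) + O(ln n)
      = 8n ln(8n) − 8n ln n + 8n ln 17 − 8n + O(ln n)
      = 8n ln 8 + 8n ln 17 − 8n + O(ln n)
      = 8n (ln 136 − 1) + O(ln n).
Numerically ln(136) − 1 ≈ 3.9127.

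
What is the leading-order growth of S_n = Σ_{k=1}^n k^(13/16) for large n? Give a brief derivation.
S_n ~ (16/29) · n^(29/16)

Integral comparison: Σ_{k=1}^n k^(13/16) = ∫_0^n x^(13/16) dx + O(n^(13/16)). The integral is n^(1 + 13/16) / (1 + 13/16) = n^((13+16)/16) / ((13+16)/16) = (16/29) · n^(29/16).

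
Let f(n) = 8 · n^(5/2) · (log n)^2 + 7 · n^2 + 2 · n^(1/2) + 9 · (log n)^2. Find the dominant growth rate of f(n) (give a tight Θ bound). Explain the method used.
f(n) ∈ Θ(n^(5/2) · (log n)^2)

Compare the terms by growth order. For large n, n^a · (log n)^b dominates n^a' · (log n)^b' iff a > a', or (a = a' and b > b'). Ranking the 4 terms shows the dominant one is 8 · n^(5/2) · (log n)^2. Hence f(n) ∈ Θ(n^(5/2) · (log n)^2).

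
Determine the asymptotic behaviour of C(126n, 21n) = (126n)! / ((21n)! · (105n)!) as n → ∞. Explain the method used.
C(126n, 21n) ~ (46656/3125)^(21n) · sqrt(3/(5π·21n))

Write N = 21n. Apply Stirling to each factorial:
  (6N)! ~ sqrt(2π·6N) · (6N/e)^(6N),
  N! ~ sqrt(2π N) · (N/e)^N,
  (5N)! ~ sqrt(2π·5N) · (5N/e)^(5N).
The exponential factors combine to (6N)^(6N) / (N^N · (5N)^(5N)) = 6^(6N)/5^(5N) = (6^6/5^5)^N = (46656/3125)^N.
The square-root prefactors combine to sqrt(2π·6N) / (sqrt(2π N)·sqrt(2π·5N)) = sqrt(6 / (2π·5·N)) = sqrt(3/(5π·21n)).
Substituting N = 21n: C(126n, 21n) ~ (46656/3125)^(21n) · sqrt(3/(5π·21n)).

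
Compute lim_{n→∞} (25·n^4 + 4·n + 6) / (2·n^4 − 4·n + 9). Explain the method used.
lim = 25/2

For large n the leading n^4 terms dominate both numerator and denominator. Dividing top and bottom by n^4, every other term tends to 0, leaving 25/2.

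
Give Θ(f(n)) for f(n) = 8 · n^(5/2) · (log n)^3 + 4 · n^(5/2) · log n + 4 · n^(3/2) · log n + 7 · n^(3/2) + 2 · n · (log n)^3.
f(n) ∈ Θ(n^(5/2) · (log n)^3)

Compare the terms by growth order. For large n, n^a · (log n)^b dominates n^a' · (log n)^b' iff a > a', or (a = a' and b > b'). Ranking the 5 terms shows the dominant one is 8 · n^(5/2) · (log n)^3. Hence f(n) ∈ Θ(n^(5/2) · (log n)^3).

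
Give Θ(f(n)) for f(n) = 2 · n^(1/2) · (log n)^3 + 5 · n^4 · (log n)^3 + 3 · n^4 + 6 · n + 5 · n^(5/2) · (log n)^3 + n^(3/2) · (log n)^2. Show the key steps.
f(n) ∈ Θ(n^4 · (log n)^3)

Compare the terms by growth order. For large n, n^a · (log n)^b dominates n^a' · (log n)^b' iff a > a', or (a = a' and b > b'). Ranking the 6 terms shows the dominant one is 5 · n^4 · (log n)^3. Hence f(n) ∈ Θ(n^4 · (log n)^3).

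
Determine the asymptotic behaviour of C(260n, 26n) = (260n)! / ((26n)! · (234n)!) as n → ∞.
C(260n, 26n) ~ (10000000000/387420489)^(26n) · sqrt(5/(9π·26n))

Write N = 26n. Apply Stirling to each factorial:
  (10N)! ~ sqrt(2π·10N) · (10N/e)^(10N),
  N! ~ sqrt(2π N) · (N/e)^N,
  (9N)! ~ sqrt(2π·9N) · (9N/e)^(9N).
The exponential factors combine to (10N)^(10N) / (N^N · (9N)^(9N)) = 10^(10N)/9^(9N) = (10^10/9^9)^N = (10000000000/387420489)^N.
The square-root prefactors combine to sqrt(2π·10N) / (sqrt(2π N)·sqrt(2π·9N)) = sqrt(10 / (2π·9·N)) = sqrt(5/(9π·26n)).
Substituting N = 26n: C(260n, 26n) ~ (10000000000/387420489)^(26n) · sqrt(5/(9π·26n)).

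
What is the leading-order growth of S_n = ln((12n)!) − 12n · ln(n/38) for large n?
S_n ~ 12n · (ln 456 − 1) + O(ln n)

Stirling: ln((12n)!) = 12n ln(12n) − 12n + O(ln n).
  S_n = 12n ln(12n) − 12n − 12n ln(n/38) + O(ln n)
      = 12n ln(12n) − 12n ln n + 12n ln 38 − 12n + O(ln n)
      = 12n ln 12 + 12n ln 38 − 12n + O(ln n)
      = 12n (ln 456 − 1) + O(ln n).
Numerically ln(456) − 1 ≈ 5.1225.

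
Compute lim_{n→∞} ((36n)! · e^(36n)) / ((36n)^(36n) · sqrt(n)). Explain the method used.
lim = sqrt(2π·36)

Stirling: (36n)! ~ sqrt(2π·36n) · (36n/e)^(36n). Hence
  (36n)! · e^(36n) / (36n)^(36n) ~ sqrt(2π·36n).
Dividing by sqrt(n): sqrt(2π·36n) / sqrt(n) = sqrt(2π·36) · n^((1−1)/2), so the limit is sqrt(2π·36).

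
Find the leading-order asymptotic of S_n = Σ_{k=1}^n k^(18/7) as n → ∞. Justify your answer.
S_n ~ (7/25) · n^(25/7)

Integral comparison: Σ_{k=1}^n k^(18/7) = ∫_0^n x^(18/7) dx + O(n^(18/7)). The integral is n^(1 + 18/7) / (1 + 18/7) = n^((18+7)/7) / ((18+7)/7) = (7/25) · n^(25/7).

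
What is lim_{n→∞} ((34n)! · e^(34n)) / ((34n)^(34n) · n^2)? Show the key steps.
lim = 0

Stirling: (34n)! ~ sqrt(2π·34n) · (34n/e)^(34n). Hence
  (34n)! · e^(34n) / (34n)^(34n) ~ sqrt(2π·34n).
Dividing by n^2: sqrt(2π·34n) / n^2 = sqrt(2π·34) · n^((1−4)/2), so the expression behaves like sqrt(2π·34) · n^((1−4)/2) → 0.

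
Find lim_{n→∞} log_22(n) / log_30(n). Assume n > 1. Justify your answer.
lim = ln(30) / ln(22) = log_22(30)

Change of base: log_22(n) = ln n / ln 22 and log_30(n) = ln n / ln 30. The ratio is (ln n / ln 22) · (ln 30 / ln n) = ln 30 / ln 22, a constant independent of n. So the limit is ln 30 / ln 22 = log_22(30).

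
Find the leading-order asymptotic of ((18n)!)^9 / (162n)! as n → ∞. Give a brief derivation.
((18n)!)^9/(162n)! ~ ((2π·18n)^(8/2) / 3) · 9^(−9·18n)  →  0

Write N = 18n. Stirling: N! ~ sqrt(2π N)(N/e)^N and (9N)! ~ sqrt(2π·9N)·(9N/e)^(9N).
  (N!)^9/(9N)! ~ (2π N)^(9/2) (N/e)^(9N) / [sqrt(2π·9N) (9N/e)^(9N)]
     = (2π N)^(9/2) / sqrt(2π·9N) · (N/(9N))^(9N)
     = (2π N)^((9−1)/2) / 3 · 9^(−9N).
Since 9^9 > 1, the factor 9^(−9N) decays exponentially, so the ratio → 0. Substituting N = 18n gives the stated form.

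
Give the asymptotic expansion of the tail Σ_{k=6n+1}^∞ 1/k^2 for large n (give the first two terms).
Σ_{k>6n} 1/k^2 = 1/(1 · (6n)) − 1/(2 · (6n)^2) + O(1/(6n)^3)

Compare to the integral: ∫_{6n}^∞ x^(−2) dx = [−x^(−1)/1]_{6n}^∞ = 1/((2−1)·(6n)). The Euler-Maclaurin correction adds −f(6n)/2 = −1/(2·(6n)^2). Euler-Maclaurin then gives
  Σ_{k>6n} 1/k^2 = ∫_{6n}^∞ dx/x^2 − 1/(2·(6n)^2) + O(1/(6n)^3).
(Equivalently this is ζ(2) − Σ_{k≤6n} 1/k^2.)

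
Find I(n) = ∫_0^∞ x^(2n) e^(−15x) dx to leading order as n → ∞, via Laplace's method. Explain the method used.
I(n) ~ (sqrt(2π·2n) / 15) · (2n/(15e))^(2n)

Write the integrand as exp(2n ln x − 15x) and set f(x) = 2n ln x − 15x. Then f'(x) = 2n/x − 15 = 0 at x* = 2n/15, and f''(x*) = −2n/x*^2 = −15^2/(2n). Laplace's method (interior maximum) gives
  I(n) ~ e^(f(x*)) · sqrt(2π / |f''(x*)|)
        = exp(2n ln(2n/15) − 2n) · sqrt(2π · 2n / 15^2)
        = (2n/15)^(2n) e^(−2n) · sqrt(2π·2n) / 15
        = (sqrt(2π·2n) / 15) · (2n/(15e))^(2n).
This matches Γ(2n+1)/15^(2n+1) with Stirling applied to Γ.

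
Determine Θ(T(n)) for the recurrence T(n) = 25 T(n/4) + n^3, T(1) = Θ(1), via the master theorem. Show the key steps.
T(n) = Θ(n^3)

log_4 25 ≈ 2.322. f(n) = n^3 dominates n^(log_4 25) since 3 > 2.322, and the regularity condition a·f(n/b) = 25·(n/4)^3 = (25/64)·n^3 ≤ c·f(n) holds with c = 25/64 ≈ 0.391 < 1. So this is Case 3: T(n) = Θ(f(n)) = Θ(n^3).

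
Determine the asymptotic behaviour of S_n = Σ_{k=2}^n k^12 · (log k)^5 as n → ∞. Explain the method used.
S_n ~ n^13 · (log n)^5 / 13

By integral comparison, S_n = ∫_1^n x^12 · (log x)^5 dx + O(n^12 · (log n)^5). For the integral, the leading term of ∫_1^n x^12 (log x)^5 dx is n^13/13 · (log n)^5 (by repeated integration by parts; each step lowers the log-exponent and produces a relatively O(1/log n) correction). Hence S_n ~ n^13 · (log n)^5 / 13.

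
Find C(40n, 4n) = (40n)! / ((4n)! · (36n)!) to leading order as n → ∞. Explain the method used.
C(40n, 4n) ~ (10000000000/387420489)^(4n) · sqrt(5/(9π·4n))

Write N = 4n. Apply Stirling to each factorial:
  (10N)! ~ sqrt(2π·10N) · (10N/e)^(10N),
  N! ~ sqrt(2π N) · (N/e)^N,
  (9N)! ~ sqrt(2π·9N) · (9N/e)^(9N).
The exponential factors combine to (10N)^(10N) / (N^N · (9N)^(9N)) = 10^(10N)/9^(9N) = (10^10/9^9)^N = (10000000000/387420489)^N.
The square-root prefactors combine to sqrt(2π·10N) / (sqrt(2π N)·sqrt(2π·9N)) = sqrt(10 / (2π·9·N)) = sqrt(5/(9π·4n)).
Substituting N = 4n: C(40n, 4n) ~ (10000000000/387420489)^(4n) · sqrt(5/(9π·4n)).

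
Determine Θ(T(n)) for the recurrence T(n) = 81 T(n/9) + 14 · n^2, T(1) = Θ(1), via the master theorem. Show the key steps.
T(n) = Θ(n^2 log n)

log_9 81 = 2, and f(n) = 14 · n^2 = Θ(n^(log_9 81)). This is Case 2 of the master theorem: T(n) = Θ(f(n) · log n) = Θ(n^2 log n).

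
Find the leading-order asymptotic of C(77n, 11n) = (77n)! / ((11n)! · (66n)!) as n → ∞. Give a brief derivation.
C(77n, 11n) ~ (823543/46656)^(11n) · sqrt(7/(12π·11n))

Write N = 11n. Apply Stirling to each factorial:
  (7N)! ~ sqrt(2π·7N) · (7N/e)^(7N),
  N! ~ sqrt(2π N) · (N/e)^N,
  (6N)! ~ sqrt(2π·6N) · (6N/e)^(6N).
The exponential factors combine to (7N)^(7N) / (N^N · (6N)^(6N)) = 7^(7N)/6^(6N) = (7^7/6^6)^N = (823543/46656)^N.
The square-root prefactors combine to sqrt(2π·7N) / (sqrt(2π N)·sqrt(2π·6N)) = sqrt(7 / (2π·6·N)) = sqrt(7/(12π·11n)).
Substituting N = 11n: C(77n, 11n) ~ (823543/46656)^(11n) · sqrt(7/(12π·11n)).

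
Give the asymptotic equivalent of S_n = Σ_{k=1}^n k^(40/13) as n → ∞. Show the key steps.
S_n ~ (13/53) · n^(53/13)

Integral comparison: Σ_{k=1}^n k^(40/13) = ∫_0^n x^(40/13) dx + O(n^(40/13)). The integral is n^(1 + 40/13) / (1 + 40/13) = n^((40+13)/13) / ((40+13)/13) = (13/53) · n^(53/13).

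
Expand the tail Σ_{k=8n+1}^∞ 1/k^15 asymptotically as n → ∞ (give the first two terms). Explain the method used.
Σ_{k>8n} 1/k^15 = 1/(14 · (8n)^14) − 1/(2 · (8n)^15) + O(1/(8n)^16)

Compare to the integral: ∫_{8n}^∞ x^(−15) dx = [−x^(−14)/14]_{8n}^∞ = 1/((15−1)·(8n)^14). The Euler-Maclaurin correction adds −f(8n)/2 = −1/(2·(8n)^15). Euler-Maclaurin then gives
  Σ_{k>8n} 1/k^15 = ∫_{8n}^∞ dx/x^15 − 1/(2·(8n)^15) + O(1/(8n)^16).
(Equivalently this is ζ(15) − Σ_{k≤8n} 1/k^15.)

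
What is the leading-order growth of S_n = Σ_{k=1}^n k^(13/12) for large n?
S_n ~ (12/25) · n^(25/12)

Integral comparison: Σ_{k=1}^n k^(13/12) = ∫_0^n x^(13/12) dx + O(n^(13/12)). The integral is n^(1 + 13/12) / (1 + 13/12) = n^((13+12)/12) / ((13+12)/12) = (12/25) · n^(25/12).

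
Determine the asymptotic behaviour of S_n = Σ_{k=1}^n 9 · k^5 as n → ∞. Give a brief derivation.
S_n ~ 3 · n^6 / 2

By integral comparison (Euler-Maclaurin), Σ_{k=1}^n 9 · k^5 = 9 · ∫_0^n x^5 dx + O(n^5) = 9 · n^6/6 = 3 · n^6 / 2 + O(n^5). (Equivalently, Faulhaber's formula gives the same leading term.)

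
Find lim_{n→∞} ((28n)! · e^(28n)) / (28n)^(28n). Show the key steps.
lim = ∞

Stirling: (28n)! ~ sqrt(2π·28n) · (28n/e)^(28n). Hence
  (28n)! · e^(28n) / (28n)^(28n) ~ sqrt(2π·28n) = sqrt(2π·28) · sqrt(n) → ∞.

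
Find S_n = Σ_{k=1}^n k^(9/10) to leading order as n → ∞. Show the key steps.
S_n ~ (10/19) · n^(19/10)

Integral comparison: Σ_{k=1}^n k^(9/10) = ∫_0^n x^(9/10) dx + O(n^(9/10)). The integral is n^(1 + 9/10) / (1 + 9/10) = n^((9+10)/10) / ((9+10)/10) = (10/19) · n^(19/10).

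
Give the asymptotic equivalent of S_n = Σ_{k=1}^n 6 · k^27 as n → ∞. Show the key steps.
S_n ~ 3 · n^28 / 14

By integral comparison (Euler-Maclaurin), Σ_{k=1}^n 6 · k^27 = 6 · ∫_0^n x^27 dx + O(n^27) = 6 · n^28/28 = 3 · n^28 / 14 + O(n^27). (Equivalently, Faulhaber's formula gives the same leading term.)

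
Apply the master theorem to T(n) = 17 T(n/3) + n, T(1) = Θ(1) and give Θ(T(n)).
T(n) = Θ(n^(log_3 17))

Master theorem: compare f(n) = n to n^(log_3 17) where log_3 17 ≈ 2.579. Since 1 < log_3 17, we have f(n) = O(n^(log_3 17 − ε)) for some ε > 0 — Case 1. Hence T(n) = Θ(n^(log_3 17)).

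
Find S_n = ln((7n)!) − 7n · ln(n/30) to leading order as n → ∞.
S_n ~ 7n · (ln 210 − 1) + O(ln n)

Stirling: ln((7n)!) = 7n ln(7n) − 7n + O(ln n).
  S_n = 7n ln(7n) − 7n − 7n ln(n/30) + O(ln n)
      = 7n ln(7n) − 7n ln n + 7n ln 30 − 7n + O(ln n)
      = 7n ln 7 + 7n ln 30 − 7n + O(ln n)
      = 7n (ln 210 − 1) + O(ln n).
Numerically ln(210) − 1 ≈ 4.3471.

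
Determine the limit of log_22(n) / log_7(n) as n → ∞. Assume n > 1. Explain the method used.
lim = ln(7) / ln(22) = log_22(7)

Change of base: log_22(n) = ln n / ln 22 and log_7(n) = ln n / ln 7. The ratio is (ln n / ln 22) · (ln 7 / ln n) = ln 7 / ln 22, a constant independent of n. So the limit is ln 7 / ln 22 = log_22(7).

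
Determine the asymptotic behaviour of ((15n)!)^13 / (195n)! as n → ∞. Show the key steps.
((15n)!)^13/(195n)! ~ ((2π·15n)^(12/2) / sqrt(13)) · 13^(−13·15n)  →  0

Write N = 15n. Stirling: N! ~ sqrt(2π N)(N/e)^N and (13N)! ~ sqrt(2π·13N)·(13N/e)^(13N).
  (N!)^13/(13N)! ~ (2π N)^(13/2) (N/e)^(13N) / [sqrt(2π·13N) (13N/e)^(13N)]
     = (2π N)^(13/2) / sqrt(2π·13N) · (N/(13N))^(13N)
     = (2π N)^((13−1)/2) / sqrt(13) · 13^(−13N).
Since 13^13 > 1, the factor 13^(−13N) decays exponentially, so the ratio → 0. Substituting N = 15n gives the stated form.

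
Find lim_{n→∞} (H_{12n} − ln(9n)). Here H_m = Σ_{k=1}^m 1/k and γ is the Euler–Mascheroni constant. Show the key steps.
lim = ln(4/3) + γ

By Euler-Maclaurin, H_m = ln m + γ + O(1/m). So
  H_{12n} − ln(9n) = ln(12n) + γ − ln(9n) + O(1/n)
                       = ln(12/9) + γ + O(1/n).
Hence the limit is ln(12/9) + γ (= ln(4/3)).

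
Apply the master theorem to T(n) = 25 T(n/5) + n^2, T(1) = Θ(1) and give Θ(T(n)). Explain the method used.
T(n) = Θ(n^2 log n)

log_5 25 = 2, and f(n) = n^2 = Θ(n^(log_5 25)). This is Case 2 of the master theorem: T(n) = Θ(f(n) · log n) = Θ(n^2 log n).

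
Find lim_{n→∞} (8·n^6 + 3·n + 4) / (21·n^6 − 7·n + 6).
lim = 8/21

For large n the leading n^6 terms dominate both numerator and denominator. Dividing top and bottom by n^6, every other term tends to 0, leaving 8/21.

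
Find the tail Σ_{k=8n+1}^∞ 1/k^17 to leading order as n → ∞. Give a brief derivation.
Σ_{k>8n} 1/k^17 ~ 1/(16 · (8n)^16)

Compare to the integral: ∫_{8n}^∞ x^(−17) dx = [−x^(−16)/16]_{8n}^∞ = 1/((17−1)·(8n)^16). Euler-Maclaurin then gives
  Σ_{k>8n} 1/k^17 = ∫_{8n}^∞ dx/x^17 − 1/(2·(8n)^17) + O(1/(8n)^18).
(Equivalently this is ζ(17) − Σ_{k≤8n} 1/k^17.)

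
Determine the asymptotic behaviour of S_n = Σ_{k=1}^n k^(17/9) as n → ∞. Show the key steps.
S_n ~ (9/26) · n^(26/9)

Integral comparison: Σ_{k=1}^n k^(17/9) = ∫_0^n x^(17/9) dx + O(n^(17/9)). The integral is n^(1 + 17/9) / (1 + 17/9) = n^((17+9)/9) / ((17+9)/9) = (9/26) · n^(26/9).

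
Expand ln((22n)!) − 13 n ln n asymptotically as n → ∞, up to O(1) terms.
ln((22n)!) − 13 n ln n = 9 n ln n + 22(ln 22 − 1) n + (1/2) ln(2π·22n) + O(1/n)

Stirling: ln((22n)!) = 22n ln(22n) − 22n + (1/2) ln(2π·22n) + O(1/n).
Expand 22n ln(22n) = 22n (ln n + ln 22) = 22n ln n + 22n ln 22.
Subtract 13n ln n: leading term is (22 − 13) n ln n = 9 n ln n. The next term is 22n ln 22 − 22n = 22(ln 22 − 1) n. Then the (1/2) ln(2π·22n) correction.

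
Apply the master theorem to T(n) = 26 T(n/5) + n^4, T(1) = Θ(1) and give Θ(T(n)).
T(n) = Θ(n^4)

log_5 26 ≈ 2.024. f(n) = n^4 dominates n^(log_5 26) since 4 > 2.024, and the regularity condition a·f(n/b) = 26·(n/5)^4 = (26/625)·n^4 ≤ c·f(n) holds with c = 26/625 ≈ 0.0416 < 1. So this is Case 3: T(n) = Θ(f(n)) = Θ(n^4).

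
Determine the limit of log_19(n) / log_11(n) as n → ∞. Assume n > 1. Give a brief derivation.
lim = ln(11) / ln(19) = log_19(11)

Change of base: log_19(n) = ln n / ln 19 and log_11(n) = ln n / ln 11. The ratio is (ln n / ln 19) · (ln 11 / ln n) = ln 11 / ln 19, a constant independent of n. So the limit is ln 11 / ln 19 = log_19(11).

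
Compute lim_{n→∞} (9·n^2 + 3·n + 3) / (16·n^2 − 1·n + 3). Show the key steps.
lim = 9/16

For large n the leading n^2 terms dominate both numerator and denominator. Dividing top and bottom by n^2, every other term tends to 0, leaving 9/16.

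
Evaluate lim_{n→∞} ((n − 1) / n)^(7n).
lim = e^(−7)

Rewrite as (1 − 1/n)^(7n). By the standard limit (1 + x/n)^n → e^x, we have (1 − 1/n)^n → e^(−1), and raising to the 7th power gives e^(−7).
More precisely, ln[(1 − 1/n)^(7n)] = 7n · ln(1 − 1/n) = 7n · (-1/n + O(1/n^2)) = -7 + O(1/n) → -7.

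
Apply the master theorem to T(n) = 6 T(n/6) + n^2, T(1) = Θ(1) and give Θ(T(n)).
T(n) = Θ(n^2)

log_6 6 ≈ 1.000. f(n) = n^2 dominates n^(log_6 6) since 2 > 1.000, and the regularity condition a·f(n/b) = 6·(n/6)^2 = (6/36)·n^2 ≤ c·f(n) holds with c = 6/36 ≈ 0.167 < 1. So this is Case 3: T(n) = Θ(f(n)) = Θ(n^2).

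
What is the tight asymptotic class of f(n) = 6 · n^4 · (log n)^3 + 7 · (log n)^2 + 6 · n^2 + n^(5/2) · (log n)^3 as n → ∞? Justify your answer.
f(n) ∈ Θ(n^4 · (log n)^3)

Compare the terms by growth order. For large n, n^a · (log n)^b dominates n^a' · (log n)^b' iff a > a', or (a = a' and b > b'). Ranking the 4 terms shows the dominant one is 6 · n^4 · (log n)^3. Hence f(n) ∈ Θ(n^4 · (log n)^3).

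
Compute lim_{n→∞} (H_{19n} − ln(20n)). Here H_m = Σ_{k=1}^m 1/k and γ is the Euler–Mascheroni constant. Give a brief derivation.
lim = ln(19/20) + γ

By Euler-Maclaurin, H_m = ln m + γ + O(1/m). So
  H_{19n} − ln(20n) = ln(19n) + γ − ln(20n) + O(1/n)
                       = ln(19/20) + γ + O(1/n).
Hence the limit is ln(19/20) + γ.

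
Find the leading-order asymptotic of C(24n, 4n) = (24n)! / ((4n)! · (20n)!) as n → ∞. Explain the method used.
C(24n, 4n) ~ (46656/3125)^(4n) · sqrt(3/(5π·4n))

Write N = 4n. Apply Stirling to each factorial:
  (6N)! ~ sqrt(2π·6N) · (6N/e)^(6N),
  N! ~ sqrt(2π N) · (N/e)^N,
  (5N)! ~ sqrt(2π·5N) · (5N/e)^(5N).
The exponential factors combine to (6N)^(6N) / (N^N · (5N)^(5N)) = 6^(6N)/5^(5N) = (6^6/5^5)^N = (46656/3125)^N.
The square-root prefactors combine to sqrt(2π·6N) / (sqrt(2π N)·sqrt(2π·5N)) = sqrt(6 / (2π·5·N)) = sqrt(3/(5π·4n)).
Substituting N = 4n: C(24n, 4n) ~ (46656/3125)^(4n) · sqrt(3/(5π·4n)).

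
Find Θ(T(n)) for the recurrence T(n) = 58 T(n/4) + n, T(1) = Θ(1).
T(n) = Θ(n^(log_4 58))

Master theorem: compare f(n) = n to n^(log_4 58) where log_4 58 ≈ 2.929. Since 1 < log_4 58, we have f(n) = O(n^(log_4 58 − ε)) for some ε > 0 — Case 1. Hence T(n) = Θ(n^(log_4 58)).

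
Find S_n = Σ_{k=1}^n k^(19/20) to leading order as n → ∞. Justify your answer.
S_n ~ (20/39) · n^(39/20)

Integral comparison: Σ_{k=1}^n k^(19/20) = ∫_0^n x^(19/20) dx + O(n^(19/20)). The integral is n^(1 + 19/20) / (1 + 19/20) = n^((19+20)/20) / ((19+20)/20) = (20/39) · n^(39/20).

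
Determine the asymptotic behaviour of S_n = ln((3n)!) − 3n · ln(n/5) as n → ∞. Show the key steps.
S_n ~ 3n · (ln 15 − 1) + O(ln n)

Stirling: ln((3n)!) = 3n ln(3n) − 3n + O(ln n).
  S_n = 3n ln(3n) − 3n − 3n ln(n/5) + O(ln n)
      = 3n ln(3n) − 3n ln n + 3n ln 5 − 3n + O(ln n)
      = 3n ln 3 + 3n ln 5 − 3n + O(ln n)
      = 3n (ln 15 − 1) + O(ln n).
Numerically ln(15) − 1 ≈ 1.7081.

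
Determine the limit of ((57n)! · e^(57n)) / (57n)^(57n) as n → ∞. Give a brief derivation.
lim = ∞

Stirling: (57n)! ~ sqrt(2π·57n) · (57n/e)^(57n). Hence
  (57n)! · e^(57n) / (57n)^(57n) ~ sqrt(2π·57n) = sqrt(2π·57) · sqrt(n) → ∞.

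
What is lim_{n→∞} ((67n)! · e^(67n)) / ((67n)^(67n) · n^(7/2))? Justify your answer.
lim = 0

Stirling: (67n)! ~ sqrt(2π·67n) · (67n/e)^(67n). Hence
  (67n)! · e^(67n) / (67n)^(67n) ~ sqrt(2π·67n).
Dividing by n^(7/2): sqrt(2π·67n) / n^(7/2) = sqrt(2π·67) · n^((1−7)/2), so the expression behaves like sqrt(2π·67) · n^((1−7)/2) → 0.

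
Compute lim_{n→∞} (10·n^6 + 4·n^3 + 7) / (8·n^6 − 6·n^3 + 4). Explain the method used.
lim = 10/8 = 5/4

For large n the leading n^6 terms dominate both numerator and denominator. Dividing top and bottom by n^6, every other term tends to 0, leaving 10/8 = 5/4.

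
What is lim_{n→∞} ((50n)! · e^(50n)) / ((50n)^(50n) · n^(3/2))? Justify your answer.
lim = 0

Stirling: (50n)! ~ sqrt(2π·50n) · (50n/e)^(50n). Hence
  (50n)! · e^(50n) / (50n)^(50n) ~ sqrt(2π·50n).
Dividing by n^(3/2): sqrt(2π·50n) / n^(3/2) = sqrt(2π·50) · n^((1−3)/2), so the expression behaves like sqrt(2π·50) · n^((1−3)/2) → 0.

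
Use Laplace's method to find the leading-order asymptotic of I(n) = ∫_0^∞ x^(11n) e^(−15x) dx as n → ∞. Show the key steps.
I(n) ~ (sqrt(2π·11n) / 15) · (11n/(15e))^(11n)

Write the integrand as exp(11n ln x − 15x) and set f(x) = 11n ln x − 15x. Then f'(x) = 11n/x − 15 = 0 at x* = 11n/15, and f''(x*) = −11n/x*^2 = −15^2/(11n). Laplace's method (interior maximum) gives
  I(n) ~ e^(f(x*)) · sqrt(2π / |f''(x*)|)
        = exp(11n ln(11n/15) − 11n) · sqrt(2π · 11n / 15^2)
        = (11n/15)^(11n) e^(−11n) · sqrt(2π·11n) / 15
        = (sqrt(2π·11n) / 15) · (11n/(15e))^(11n).
This matches Γ(11n+1)/15^(11n+1) with Stirling applied to Γ.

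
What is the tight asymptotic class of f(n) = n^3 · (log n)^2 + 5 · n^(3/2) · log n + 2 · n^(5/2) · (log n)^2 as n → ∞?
f(n) ∈ Θ(n^3 · (log n)^2)

Compare the terms by growth order. For large n, n^a · (log n)^b dominates n^a' · (log n)^b' iff a > a', or (a = a' and b > b'). Ranking the 3 terms shows the dominant one is n^3 · (log n)^2. Hence f(n) ∈ Θ(n^3 · (log n)^2).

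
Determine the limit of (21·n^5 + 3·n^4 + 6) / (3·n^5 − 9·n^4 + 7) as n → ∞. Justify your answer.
lim = 21/3 = 7

For large n the leading n^5 terms dominate both numerator and denominator. Dividing top and bottom by n^5, every other term tends to 0, leaving 21/3 = 7.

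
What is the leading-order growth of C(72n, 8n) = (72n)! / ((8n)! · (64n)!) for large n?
C(72n, 8n) ~ (387420489/16777216)^(8n) · sqrt(9/(16π·8n))

Write N = 8n. Apply Stirling to each factorial:
  (9N)! ~ sqrt(2π·9N) · (9N/e)^(9N),
  N! ~ sqrt(2π N) · (N/e)^N,
  (8N)! ~ sqrt(2π·8N) · (8N/e)^(8N).
The exponential factors combine to (9N)^(9N) / (N^N · (8N)^(8N)) = 9^(9N)/8^(8N) = (9^9/8^8)^N = (387420489/16777216)^N.
The square-root prefactors combine to sqrt(2π·9N) / (sqrt(2π N)·sqrt(2π·8N)) = sqrt(9 / (2π·8·N)) = sqrt(9/(16π·8n)).
Substituting N = 8n: C(72n, 8n) ~ (387420489/16777216)^(8n) · sqrt(9/(16π·8n)).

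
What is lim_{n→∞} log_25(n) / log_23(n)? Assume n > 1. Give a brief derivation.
lim = ln(23) / ln(25) = log_25(23)

Change of base: log_25(n) = ln n / ln 25 and log_23(n) = ln n / ln 23. The ratio is (ln n / ln 25) · (ln 23 / ln n) = ln 23 / ln 25, a constant independent of n. So the limit is ln 23 / ln 25 = log_25(23).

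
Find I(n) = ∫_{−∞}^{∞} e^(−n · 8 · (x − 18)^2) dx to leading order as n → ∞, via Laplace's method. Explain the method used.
I(n) = sqrt(π/(8n))

Here φ(x) = 8 · (x − 18)^2 has its unique minimum at x* = 18 with φ(x*) = 0 and φ''(x*) = 16. Laplace's method gives
  I(n) ~ e^(−n φ(x*)) · sqrt(2π / (n · φ''(x*))) = sqrt(2π / (16n)) = sqrt(π/(8n)).
This is exact: substituting u = (x − 18)·sqrt(8n) gives I(n) = (1/sqrt(8n)) ∫_{−∞}^{∞} e^(−u^2) du = sqrt(π/(8n)).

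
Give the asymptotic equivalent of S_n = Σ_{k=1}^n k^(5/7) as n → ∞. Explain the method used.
S_n ~ (7/12) · n^(12/7)

Integral comparison: Σ_{k=1}^n k^(5/7) = ∫_0^n x^(5/7) dx + O(n^(5/7)). The integral is n^(1 + 5/7) / (1 + 5/7) = n^((5+7)/7) / ((5+7)/7) = (7/12) · n^(12/7).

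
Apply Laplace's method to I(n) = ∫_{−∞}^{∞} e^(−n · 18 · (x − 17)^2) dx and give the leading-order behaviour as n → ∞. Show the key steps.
I(n) = sqrt(π/(18n))

Here φ(x) = 18 · (x − 17)^2 has its unique minimum at x* = 17 with φ(x*) = 0 and φ''(x*) = 36. Laplace's method gives
  I(n) ~ e^(−n φ(x*)) · sqrt(2π / (n · φ''(x*))) = sqrt(2π / (36n)) = sqrt(π/(18n)).
This is exact: substituting u = (x − 17)·sqrt(18n) gives I(n) = (1/sqrt(18n)) ∫_{−∞}^{∞} e^(−u^2) du = sqrt(π/(18n)).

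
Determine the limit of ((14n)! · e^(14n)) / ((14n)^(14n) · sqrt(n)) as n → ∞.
lim = sqrt(2π·14)

Stirling: (14n)! ~ sqrt(2π·14n) · (14n/e)^(14n). Hence
  (14n)! · e^(14n) / (14n)^(14n) ~ sqrt(2π·14n).
Dividing by sqrt(n): sqrt(2π·14n) / sqrt(n) = sqrt(2π·14) · n^((1−1)/2), so the limit is sqrt(2π·14).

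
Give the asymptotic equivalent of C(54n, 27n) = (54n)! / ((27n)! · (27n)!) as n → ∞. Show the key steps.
C(54n, 27n) ~ (4)^(27n) · sqrt(1/(π·27n))

Write N = 27n. Apply Stirling to each factorial:
  (2N)! ~ sqrt(2π·2N) · (2N/e)^(2N),
  N! ~ sqrt(2π N) · (N/e)^N,
  (1N)! ~ sqrt(2π·1N) · (1N/e)^(1N).
The exponential factors combine to (2N)^(2N) / (N^N · (1N)^(1N)) = 2^(2N)/1^(1N) = (2^2/1^1)^N = (4)^N.
The square-root prefactors combine to sqrt(2π·2N) / (sqrt(2π N)·sqrt(2π·1N)) = sqrt(2 / (2π·1·N)) = sqrt(1/(π·27n)).
Substituting N = 27n: C(54n, 27n) ~ (4)^(27n) · sqrt(1/(π·27n)).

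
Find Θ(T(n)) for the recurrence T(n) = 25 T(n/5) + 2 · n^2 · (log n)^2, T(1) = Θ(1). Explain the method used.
T(n) = Θ(n^2 · (log n)^3)

Here log_5 25 = 2 and f(n) = 2 · n^2 · (log n)^2 = Θ(n^(log_5 25) · (log n)^2). This is the extended Case 2 of the master theorem (f matches the critical exponent up to log factors), giving T(n) = Θ(n^(log_5 25) · (log n)^(2+1)) = Θ(n^2 · (log n)^3).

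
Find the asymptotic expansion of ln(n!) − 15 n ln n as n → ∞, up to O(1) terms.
ln(n!) − 15 n ln n = −14 n ln n − n + (1/2) ln(2π n) + O(1/n)

Stirling: ln((n)!) = n ln(n) − n + (1/2) ln(2π·n) + O(1/n).
Here n ln(n) = n ln n.
Subtract 15n ln n: leading term is (1 − 15) n ln n = −14 n ln n. The next term is −n. Then the (1/2) ln(2π·n) correction.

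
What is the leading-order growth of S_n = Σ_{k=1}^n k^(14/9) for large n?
S_n ~ (9/23) · n^(23/9)

Integral comparison: Σ_{k=1}^n k^(14/9) = ∫_0^n x^(14/9) dx + O(n^(14/9)). The integral is n^(1 + 14/9) / (1 + 14/9) = n^((14+9)/9) / ((14+9)/9) = (9/23) · n^(23/9).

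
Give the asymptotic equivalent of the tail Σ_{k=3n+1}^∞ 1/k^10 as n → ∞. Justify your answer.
Σ_{k>3n} 1/k^10 ~ 1/(9 · (3n)^9)

Compare to the integral: ∫_{3n}^∞ x^(−10) dx = [−x^(−9)/9]_{3n}^∞ = 1/((10−1)·(3n)^9). Euler-Maclaurin then gives
  Σ_{k>3n} 1/k^10 = ∫_{3n}^∞ dx/x^10 − 1/(2·(3n)^10) + O(1/(3n)^11).
(Equivalently this is ζ(10) − Σ_{k≤3n} 1/k^10.)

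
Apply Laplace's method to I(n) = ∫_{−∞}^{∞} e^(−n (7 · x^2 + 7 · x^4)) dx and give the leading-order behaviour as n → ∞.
I(n) ~ sqrt(π/(7n))

φ(x) = 7 · x^2 + 7 · x^4 has its unique global minimum at x* = 0 (since φ'(x) = 14x + 28x^3 = 0 only at x = 0 for real x with both coefficients positive, and φ → ∞ as |x| → ∞). At x* = 0, φ(0) = 0 and φ''(0) = 14. Laplace's method then gives
  I(n) ~ sqrt(2π / (n · φ''(0))) · e^(−n φ(0)) = sqrt(2π / (14n)) = sqrt(π/(7n)).
The 7 · x^4 term contributes only at subleading order (an O(1/n) relative correction).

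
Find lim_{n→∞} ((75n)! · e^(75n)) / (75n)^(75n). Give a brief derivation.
lim = ∞

Stirling: (75n)! ~ sqrt(2π·75n) · (75n/e)^(75n). Hence
  (75n)! · e^(75n) / (75n)^(75n) ~ sqrt(2π·75n) = sqrt(2π·75) · sqrt(n) → ∞.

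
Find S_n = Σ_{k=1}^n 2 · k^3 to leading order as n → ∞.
S_n ~ n^4 / 2

By integral comparison (Euler-Maclaurin), Σ_{k=1}^n 2 · k^3 = 2 · ∫_0^n x^3 dx + O(n^3) = 2 · n^4/4 = n^4 / 2 + O(n^3). (Equivalently, Faulhaber's formula gives the same leading term.)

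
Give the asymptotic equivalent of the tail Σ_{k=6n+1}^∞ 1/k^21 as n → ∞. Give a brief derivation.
Σ_{k>6n} 1/k^21 ~ 1/(20 · (6n)^20)

Compare to the integral: ∫_{6n}^∞ x^(−21) dx = [−x^(−20)/20]_{6n}^∞ = 1/((21−1)·(6n)^20). Euler-Maclaurin then gives
  Σ_{k>6n} 1/k^21 = ∫_{6n}^∞ dx/x^21 − 1/(2·(6n)^21) + O(1/(6n)^22).
(Equivalently this is ζ(21) − Σ_{k≤6n} 1/k^21.)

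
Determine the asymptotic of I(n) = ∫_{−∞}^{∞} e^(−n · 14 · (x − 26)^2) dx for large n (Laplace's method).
I(n) = sqrt(π/(14n))

Here φ(x) = 14 · (x − 26)^2 has its unique minimum at x* = 26 with φ(x*) = 0 and φ''(x*) = 28. Laplace's method gives
  I(n) ~ e^(−n φ(x*)) · sqrt(2π / (n · φ''(x*))) = sqrt(2π / (28n)) = sqrt(π/(14n)).
This is exact: substituting u = (x − 26)·sqrt(14n) gives I(n) = (1/sqrt(14n)) ∫_{−∞}^{∞} e^(−u^2) du = sqrt(π/(14n)).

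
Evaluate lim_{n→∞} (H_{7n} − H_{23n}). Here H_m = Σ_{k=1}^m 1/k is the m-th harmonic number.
lim = ln(7/23)

Euler-Maclaurin gives H_m = ln m + γ + 1/(2m) + O(1/m^2). The γ and O(1/m) terms cancel in the difference:
  H_{7n} − H_{23n} = ln(7n) − ln(23n) + O(1/n) = ln(7/23) + O(1/n).
Hence the limit is ln(7/23).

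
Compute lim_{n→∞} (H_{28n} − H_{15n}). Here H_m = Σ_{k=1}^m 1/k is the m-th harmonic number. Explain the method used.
lim = ln(28/15)

Euler-Maclaurin gives H_m = ln m + γ + 1/(2m) + O(1/m^2). The γ and O(1/m) terms cancel in the difference:
  H_{28n} − H_{15n} = ln(28n) − ln(15n) + O(1/n) = ln(28/15) + O(1/n).
Hence the limit is ln(28/15).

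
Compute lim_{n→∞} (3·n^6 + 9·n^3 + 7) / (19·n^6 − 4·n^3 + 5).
lim = 3/19

For large n the leading n^6 terms dominate both numerator and denominator. Dividing top and bottom by n^6, every other term tends to 0, leaving 3/19.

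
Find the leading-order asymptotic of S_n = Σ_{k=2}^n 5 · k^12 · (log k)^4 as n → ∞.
S_n ~ 5 · n^13 · (log n)^4 / 13

By integral comparison, S_n = ∫_1^n 5 · x^12 · (log x)^4 dx + O(n^12 · (log n)^4). For the integral, the leading term of ∫_1^n x^12 (log x)^4 dx is n^13/13 · (log n)^4 (by repeated integration by parts; each step lowers the log-exponent and produces a relatively O(1/log n) correction). Hence S_n ~ 5 · n^13 · (log n)^4 / 13.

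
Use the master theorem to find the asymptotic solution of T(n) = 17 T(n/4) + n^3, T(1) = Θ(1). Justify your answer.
T(n) = Θ(n^3)

log_4 17 ≈ 2.044. f(n) = n^3 dominates n^(log_4 17) since 3 > 2.044, and the regularity condition a·f(n/b) = 17·(n/4)^3 = (17/64)·n^3 ≤ c·f(n) holds with c = 17/64 ≈ 0.266 < 1. So this is Case 3: T(n) = Θ(f(n)) = Θ(n^3).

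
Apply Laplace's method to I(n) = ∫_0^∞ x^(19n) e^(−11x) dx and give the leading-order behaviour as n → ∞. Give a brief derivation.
I(n) ~ (sqrt(2π·19n) / 11) · (19n/(11e))^(19n)

Write the integrand as exp(19n ln x − 11x) and set f(x) = 19n ln x − 11x. Then f'(x) = 19n/x − 11 = 0 at x* = 19n/11, and f''(x*) = −19n/x*^2 = −11^2/(19n). Laplace's method (interior maximum) gives
  I(n) ~ e^(f(x*)) · sqrt(2π / |f''(x*)|)
        = exp(19n ln(19n/11) − 19n) · sqrt(2π · 19n / 11^2)
        = (19n/11)^(19n) e^(−19n) · sqrt(2π·19n) / 11
        = (sqrt(2π·19n) / 11) · (19n/(11e))^(19n).
This matches Γ(19n+1)/11^(19n+1) with Stirling applied to Γ.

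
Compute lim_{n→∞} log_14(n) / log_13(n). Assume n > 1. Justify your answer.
lim = ln(13) / ln(14) = log_14(13)

Change of base: log_14(n) = ln n / ln 14 and log_13(n) = ln n / ln 13. The ratio is (ln n / ln 14) · (ln 13 / ln n) = ln 13 / ln 14, a constant independent of n. So the limit is ln 13 / ln 14 = log_14(13).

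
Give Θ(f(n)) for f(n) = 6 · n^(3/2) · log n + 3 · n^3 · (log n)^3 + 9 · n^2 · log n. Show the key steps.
f(n) ∈ Θ(n^3 · (log n)^3)

Compare the terms by growth order. For large n, n^a · (log n)^b dominates n^a' · (log n)^b' iff a > a', or (a = a' and b > b'). Ranking the 3 terms shows the dominant one is 3 · n^3 · (log n)^3. Hence f(n) ∈ Θ(n^3 · (log n)^3).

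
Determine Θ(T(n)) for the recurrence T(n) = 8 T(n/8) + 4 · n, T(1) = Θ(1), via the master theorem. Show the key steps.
T(n) = Θ(n log n)

log_8 8 = 1, and f(n) = 4 · n = Θ(n^(log_8 8)). This is Case 2 of the master theorem: T(n) = Θ(f(n) · log n) = Θ(n log n).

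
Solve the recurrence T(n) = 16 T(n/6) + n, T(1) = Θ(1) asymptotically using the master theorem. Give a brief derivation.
T(n) = Θ(n^(log_6 16))

Master theorem: compare f(n) = n to n^(log_6 16) where log_6 16 ≈ 1.547. Since 1 < log_6 16, we have f(n) = O(n^(log_6 16 − ε)) for some ε > 0 — Case 1. Hence T(n) = Θ(n^(log_6 16)).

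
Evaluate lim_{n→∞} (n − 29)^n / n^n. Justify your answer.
lim = e^(−29)

Rewrite as (1 − 29/n)^(n). By the standard limit (1 + x/n)^n → e^x, we have (1 − 29/n)^n → e^(−29), and raising to the 1st power gives e^(−29).
More precisely, ln[(1 − 29/n)^(n)] = n · ln(1 − 29/n) = n · (-29/n + O(1/n^2)) = -29 + O(1/n) → -29.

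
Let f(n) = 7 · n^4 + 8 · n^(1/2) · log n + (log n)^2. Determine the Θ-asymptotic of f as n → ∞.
f(n) ∈ Θ(n^4)

Compare the terms by growth order. For large n, n^a · (log n)^b dominates n^a' · (log n)^b' iff a > a', or (a = a' and b > b'). Ranking the 3 terms shows the dominant one is 7 · n^4. Hence f(n) ∈ Θ(n^4).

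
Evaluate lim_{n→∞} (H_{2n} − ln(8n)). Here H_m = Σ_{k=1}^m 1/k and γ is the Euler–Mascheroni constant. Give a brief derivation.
lim = −ln 4 + γ

By Euler-Maclaurin, H_m = ln m + γ + O(1/m). So
  H_{2n} − ln(8n) = ln(2n) + γ − ln(8n) + O(1/n)
                       = ln(2/8) + γ + O(1/n).
Hence the limit is ln(2/8) + γ (= −ln 4).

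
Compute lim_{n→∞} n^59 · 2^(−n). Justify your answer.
lim = 0

Exponentials with base > 1 dominate every fixed polynomial: for any fixed c, n^c / 2^n → 0 as n → ∞ (e.g. by the ratio test, or by writing 2^n = e^(n ln 2) and noting e^(n ln 2) / n^c → ∞). Hence n^59 · 2^(−n) = n^59 / 2^n → 0.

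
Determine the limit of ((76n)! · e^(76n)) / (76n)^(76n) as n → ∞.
lim = ∞

Stirling: (76n)! ~ sqrt(2π·76n) · (76n/e)^(76n). Hence
  (76n)! · e^(76n) / (76n)^(76n) ~ sqrt(2π·76n) = sqrt(2π·76) · sqrt(n) → ∞.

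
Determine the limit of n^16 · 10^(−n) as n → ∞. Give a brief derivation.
lim = 0

Exponentials with base > 1 dominate every fixed polynomial: for any fixed c, n^c / 10^n → 0 as n → ∞ (e.g. by the ratio test, or by writing 10^n = e^(n ln 10) and noting e^(n ln 10) / n^c → ∞). Hence n^16 · 10^(−n) = n^16 / 10^n → 0.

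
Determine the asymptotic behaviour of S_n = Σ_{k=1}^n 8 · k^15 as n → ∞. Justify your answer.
S_n ~ n^16 / 2

By integral comparison (Euler-Maclaurin), Σ_{k=1}^n 8 · k^15 = 8 · ∫_0^n x^15 dx + O(n^15) = 8 · n^16/16 = n^16 / 2 + O(n^15). (Equivalently, Faulhaber's formula gives the same leading term.)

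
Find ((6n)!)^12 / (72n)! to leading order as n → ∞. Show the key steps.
((6n)!)^12/(72n)! ~ ((2π·6n)^(11/2) / sqrt(12)) · 12^(−12·6n)  →  0

Write N = 6n. Stirling: N! ~ sqrt(2π N)(N/e)^N and (12N)! ~ sqrt(2π·12N)·(12N/e)^(12N).
  (N!)^12/(12N)! ~ (2π N)^(12/2) (N/e)^(12N) / [sqrt(2π·12N) (12N/e)^(12N)]
     = (2π N)^(12/2) / sqrt(2π·12N) · (N/(12N))^(12N)
     = (2π N)^((12−1)/2) / sqrt(12) · 12^(−12N).
Since 12^12 > 1, the factor 12^(−12N) decays exponentially, so the ratio → 0. Substituting N = 6n gives the stated form.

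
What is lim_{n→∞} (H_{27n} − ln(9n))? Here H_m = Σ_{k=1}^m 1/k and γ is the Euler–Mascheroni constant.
lim = ln 3 + γ

By Euler-Maclaurin, H_m = ln m + γ + O(1/m). So
  H_{27n} − ln(9n) = ln(27n) + γ − ln(9n) + O(1/n)
                       = ln(27/9) + γ + O(1/n).
Hence the limit is ln(27/9) + γ (= ln 3).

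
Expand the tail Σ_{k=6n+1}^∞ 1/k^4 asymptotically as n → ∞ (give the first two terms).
Σ_{k>6n} 1/k^4 = 1/(3 · (6n)^3) − 1/(2 · (6n)^4) + O(1/(6n)^5)

Compare to the integral: ∫_{6n}^∞ x^(−4) dx = [−x^(−3)/3]_{6n}^∞ = 1/((4−1)·(6n)^3). The Euler-Maclaurin correction adds −f(6n)/2 = −1/(2·(6n)^4). Euler-Maclaurin then gives
  Σ_{k>6n} 1/k^4 = ∫_{6n}^∞ dx/x^4 − 1/(2·(6n)^4) + O(1/(6n)^5).
(Equivalently this is ζ(4) − Σ_{k≤6n} 1/k^4.)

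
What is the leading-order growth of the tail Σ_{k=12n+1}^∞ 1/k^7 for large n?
Σ_{k>12n} 1/k^7 ~ 1/(6 · (12n)^6)

Compare to the integral: ∫_{12n}^∞ x^(−7) dx = [−x^(−6)/6]_{12n}^∞ = 1/((7−1)·(12n)^6). Euler-Maclaurin then gives
  Σ_{k>12n} 1/k^7 = ∫_{12n}^∞ dx/x^7 − 1/(2·(12n)^7) + O(1/(12n)^8).
(Equivalently this is ζ(7) − Σ_{k≤12n} 1/k^7.)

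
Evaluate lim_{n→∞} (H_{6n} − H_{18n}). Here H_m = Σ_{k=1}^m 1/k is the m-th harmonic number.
lim = ln(6/18) = −ln 3

Euler-Maclaurin gives H_m = ln m + γ + 1/(2m) + O(1/m^2). The γ and O(1/m) terms cancel in the difference:
  H_{6n} − H_{18n} = ln(6n) − ln(18n) + O(1/n) = ln(6/18) + O(1/n).
Hence the limit is ln(6/18) = −ln 3.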